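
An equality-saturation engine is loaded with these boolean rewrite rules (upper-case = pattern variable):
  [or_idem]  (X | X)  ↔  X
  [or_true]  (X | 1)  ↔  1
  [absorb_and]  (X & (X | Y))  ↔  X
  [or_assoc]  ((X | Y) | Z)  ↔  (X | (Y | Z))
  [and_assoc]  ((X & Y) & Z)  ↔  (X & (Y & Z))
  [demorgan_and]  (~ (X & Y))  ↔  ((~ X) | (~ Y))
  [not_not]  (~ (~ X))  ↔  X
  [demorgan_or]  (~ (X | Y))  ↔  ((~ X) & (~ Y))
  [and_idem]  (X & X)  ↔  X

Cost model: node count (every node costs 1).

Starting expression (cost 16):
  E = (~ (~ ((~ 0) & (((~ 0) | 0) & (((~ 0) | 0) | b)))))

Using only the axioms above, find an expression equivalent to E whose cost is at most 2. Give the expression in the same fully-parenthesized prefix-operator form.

(1) (((~ 0) | 0) & (((~ 0) | 0) | b))  =[absorb_and →]=  ((~ 0) | 0)    ⊢ (~ (~ ((~ 0) & ((~ 0) | 0))))
(2) ((~ 0) & ((~ 0) | 0))  =[absorb_and →]=  (~ 0)    ⊢ (~ (~ (~ 0)))
(3) (~ (~ 0))  =[not_not →]=  0    ⊢ cost 2, within 2

(~ 0)   [cost 2]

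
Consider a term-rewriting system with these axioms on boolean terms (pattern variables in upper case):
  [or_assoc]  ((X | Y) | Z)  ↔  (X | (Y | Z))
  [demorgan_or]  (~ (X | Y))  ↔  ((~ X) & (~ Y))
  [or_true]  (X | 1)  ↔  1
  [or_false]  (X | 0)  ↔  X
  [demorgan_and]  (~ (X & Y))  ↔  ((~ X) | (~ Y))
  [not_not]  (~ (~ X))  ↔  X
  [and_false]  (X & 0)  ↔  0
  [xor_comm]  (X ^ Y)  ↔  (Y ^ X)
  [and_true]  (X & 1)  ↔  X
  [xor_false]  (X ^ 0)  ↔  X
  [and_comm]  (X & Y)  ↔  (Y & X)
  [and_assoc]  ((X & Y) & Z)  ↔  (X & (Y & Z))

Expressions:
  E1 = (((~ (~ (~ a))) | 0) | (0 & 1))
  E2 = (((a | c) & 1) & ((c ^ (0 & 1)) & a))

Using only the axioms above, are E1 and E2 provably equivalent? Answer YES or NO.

The axioms are sound identities: if E1 ↔* E2 then E1 and E2 evaluate identically under any assignment.
Under a=0, c=0: E1 evaluates to 1, E2 to 0. Distinct ⇒ no rewrite sequence connects them.

NO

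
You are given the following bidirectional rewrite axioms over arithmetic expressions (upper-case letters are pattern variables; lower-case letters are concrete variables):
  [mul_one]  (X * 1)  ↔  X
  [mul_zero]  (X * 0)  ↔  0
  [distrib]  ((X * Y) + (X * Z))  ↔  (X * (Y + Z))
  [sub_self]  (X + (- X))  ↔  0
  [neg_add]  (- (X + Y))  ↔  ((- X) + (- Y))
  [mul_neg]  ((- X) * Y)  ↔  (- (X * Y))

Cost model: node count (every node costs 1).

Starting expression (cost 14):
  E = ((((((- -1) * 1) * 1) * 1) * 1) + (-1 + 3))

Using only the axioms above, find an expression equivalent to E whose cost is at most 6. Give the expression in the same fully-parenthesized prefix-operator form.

((- -1) + (-1 + 3))   [cost 6]

step 1: mul_one (→) rewrites ((- -1) * 1) into (- -1), now (((((- -1) * 1) * 1) * 1) + (-1 + 3))
step 2: mul_one (→) rewrites ((- -1) * 1) into (- -1), now ((((- -1) * 1) * 1) + (-1 + 3))
step 3: mul_one (→) rewrites (((- -1) * 1) * 1) into ((- -1) * 1), now (((- -1) * 1) + (-1 + 3))
step 4: mul_one (→) rewrites ((- -1) * 1) into (- -1), reaching cost 6 (bound 6)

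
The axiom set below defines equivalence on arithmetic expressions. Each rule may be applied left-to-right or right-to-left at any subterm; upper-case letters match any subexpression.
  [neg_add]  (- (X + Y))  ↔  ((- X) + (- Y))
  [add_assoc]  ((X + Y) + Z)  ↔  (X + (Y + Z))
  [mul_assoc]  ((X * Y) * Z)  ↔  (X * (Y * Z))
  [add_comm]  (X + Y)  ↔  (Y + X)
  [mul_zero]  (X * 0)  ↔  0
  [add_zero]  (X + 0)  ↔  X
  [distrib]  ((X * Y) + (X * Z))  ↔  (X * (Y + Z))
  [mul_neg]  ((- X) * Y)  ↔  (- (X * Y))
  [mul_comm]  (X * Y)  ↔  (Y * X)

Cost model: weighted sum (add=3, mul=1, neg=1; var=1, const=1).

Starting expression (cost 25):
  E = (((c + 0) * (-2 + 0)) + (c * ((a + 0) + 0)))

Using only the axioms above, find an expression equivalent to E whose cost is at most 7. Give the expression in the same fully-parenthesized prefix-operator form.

(c * (-2 + a))   [cost 7]

1. [add_zero →] (a + 0)  →  a;  E = (((c + 0) * (-2 + 0)) + (c * (a + 0)))
2. [add_zero →] (c + 0)  →  c;  E = ((c * (-2 + 0)) + (c * (a + 0)))
3. [add_zero →] (-2 + 0)  →  -2;  E = ((c * -2) + (c * (a + 0)))
4. [add_zero →] (a + 0)  →  a;  E = ((c * -2) + (c * a))
5. [distrib →] ((c * -2) + (c * a))  →  (c * (-2 + a));  cost 7 ≤ 7, done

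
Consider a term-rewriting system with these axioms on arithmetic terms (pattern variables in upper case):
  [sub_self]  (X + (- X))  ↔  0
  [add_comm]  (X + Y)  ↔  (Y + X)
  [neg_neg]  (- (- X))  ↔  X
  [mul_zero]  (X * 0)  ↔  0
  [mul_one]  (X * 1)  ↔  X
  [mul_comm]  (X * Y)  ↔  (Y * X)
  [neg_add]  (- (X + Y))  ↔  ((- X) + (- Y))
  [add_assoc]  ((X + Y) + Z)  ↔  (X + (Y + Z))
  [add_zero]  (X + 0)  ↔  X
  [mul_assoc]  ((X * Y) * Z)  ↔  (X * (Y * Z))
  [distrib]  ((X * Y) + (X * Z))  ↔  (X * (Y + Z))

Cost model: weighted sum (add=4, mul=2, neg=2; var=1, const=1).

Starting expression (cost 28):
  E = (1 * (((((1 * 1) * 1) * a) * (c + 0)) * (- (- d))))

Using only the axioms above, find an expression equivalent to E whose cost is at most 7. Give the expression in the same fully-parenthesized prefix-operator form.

step 1: mul_one (→) rewrites (1 * 1) into 1, now (1 * ((((1 * 1) * a) * (c + 0)) * (- (- d))))
step 2: add_zero (→) rewrites (c + 0) into c, now (1 * ((((1 * 1) * a) * c) * (- (- d))))
step 3: mul_comm (→) rewrites ((((1 * 1) * a) * c) * (- (- d))) into ((- (- d)) * (((1 * 1) * a) * c)), now (1 * ((- (- d)) * (((1 * 1) * a) * c)))
step 4: mul_one (→) rewrites (1 * 1) into 1, now (1 * ((- (- d)) * ((1 * a) * c)))
step 5: mul_comm (→) rewrites (1 * a) into (a * 1), now (1 * ((- (- d)) * ((a * 1) * c)))
step 6: mul_one (→) rewrites (a * 1) into a, now (1 * ((- (- d)) * (a * c)))
step 7: mul_comm (→) rewrites (1 * ((- (- d)) * (a * c))) into (((- (- d)) * (a * c)) * 1)
step 8: neg_neg (→) rewrites (- (- d)) into d, now ((d * (a * c)) * 1)
step 9: mul_one (→) rewrites ((d * (a * c)) * 1) into (d * (a * c)), reaching cost 7 (bound 7)

(d * (a * c))   [cost 7]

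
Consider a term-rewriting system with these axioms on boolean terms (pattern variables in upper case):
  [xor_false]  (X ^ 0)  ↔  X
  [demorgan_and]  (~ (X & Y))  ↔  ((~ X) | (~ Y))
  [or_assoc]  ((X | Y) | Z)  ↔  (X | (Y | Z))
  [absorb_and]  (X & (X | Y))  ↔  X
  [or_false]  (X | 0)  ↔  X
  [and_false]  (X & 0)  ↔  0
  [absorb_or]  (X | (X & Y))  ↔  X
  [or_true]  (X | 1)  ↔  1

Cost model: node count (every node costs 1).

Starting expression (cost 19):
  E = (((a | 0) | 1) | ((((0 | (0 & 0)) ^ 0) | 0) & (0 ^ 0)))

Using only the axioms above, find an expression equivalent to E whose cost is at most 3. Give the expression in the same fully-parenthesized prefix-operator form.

1. [absorb_or →] (0 | (0 & 0))  →  0;  E = (((a | 0) | 1) | (((0 ^ 0) | 0) & (0 ^ 0)))
2. [xor_false →] (0 ^ 0)  →  0;  E = (((a | 0) | 1) | ((0 | 0) & (0 ^ 0)))
3. [or_false →] (0 | 0)  →  0;  E = (((a | 0) | 1) | (0 & (0 ^ 0)))
4. [xor_false →] (0 ^ 0)  →  0;  E = (((a | 0) | 1) | (0 & 0))
5. [and_false →] (0 & 0)  →  0;  E = (((a | 0) | 1) | 0)
6. [or_false →] (a | 0)  →  a;  E = ((a | 1) | 0)
7. [or_false →] ((a | 1) | 0)  →  (a | 1);  cost 3 ≤ 3, done

(a | 1)   [cost 3]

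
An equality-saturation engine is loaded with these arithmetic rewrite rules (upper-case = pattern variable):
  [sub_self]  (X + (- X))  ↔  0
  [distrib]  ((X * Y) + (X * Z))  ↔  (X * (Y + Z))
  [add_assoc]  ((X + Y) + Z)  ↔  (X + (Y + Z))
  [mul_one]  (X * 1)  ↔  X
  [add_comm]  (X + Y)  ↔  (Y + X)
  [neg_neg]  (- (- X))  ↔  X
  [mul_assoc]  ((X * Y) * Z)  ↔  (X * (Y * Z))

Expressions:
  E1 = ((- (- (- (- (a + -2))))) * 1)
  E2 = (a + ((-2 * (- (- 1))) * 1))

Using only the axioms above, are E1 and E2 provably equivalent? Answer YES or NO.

YES

1. [neg_neg →] (- (- (- (- (a + -2)))))  →  (- (- (a + -2)));  E1 = ((- (- (a + -2))) * 1)
2. [mul_one →] ((- (- (a + -2))) * 1)  →  (- (- (a + -2)))
3. [neg_neg →] (- (- (a + -2)))  →  (a + -2)
4. [mul_one ←] -2  →  (-2 * 1);  E1 = (a + (-2 * 1))
5. [mul_one ←] (-2 * 1)  →  ((-2 * 1) * 1);  E1 = (a + ((-2 * 1) * 1))
6. [neg_neg ←] 1  →  (- (- 1));  this is E2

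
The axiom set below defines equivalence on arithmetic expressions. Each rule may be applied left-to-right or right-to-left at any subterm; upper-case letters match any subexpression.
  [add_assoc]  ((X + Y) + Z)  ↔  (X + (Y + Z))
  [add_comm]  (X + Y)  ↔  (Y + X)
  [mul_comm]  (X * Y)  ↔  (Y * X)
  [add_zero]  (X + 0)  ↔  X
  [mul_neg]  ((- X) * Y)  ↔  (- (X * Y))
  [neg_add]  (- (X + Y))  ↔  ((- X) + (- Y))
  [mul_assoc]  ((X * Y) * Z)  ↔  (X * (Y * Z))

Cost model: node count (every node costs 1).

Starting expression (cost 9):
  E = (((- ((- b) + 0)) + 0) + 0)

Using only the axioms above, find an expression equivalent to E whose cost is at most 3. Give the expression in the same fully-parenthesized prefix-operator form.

step 1: add_assoc (→) rewrites (((- ((- b) + 0)) + 0) + 0) into ((- ((- b) + 0)) + (0 + 0))
step 2: add_zero (→) rewrites (0 + 0) into 0, now ((- ((- b) + 0)) + 0)
step 3: add_zero (→) rewrites ((- ((- b) + 0)) + 0) into (- ((- b) + 0))
step 4: add_zero (→) rewrites ((- b) + 0) into (- b), reaching cost 3 (bound 3)

(- (- b))   [cost 3]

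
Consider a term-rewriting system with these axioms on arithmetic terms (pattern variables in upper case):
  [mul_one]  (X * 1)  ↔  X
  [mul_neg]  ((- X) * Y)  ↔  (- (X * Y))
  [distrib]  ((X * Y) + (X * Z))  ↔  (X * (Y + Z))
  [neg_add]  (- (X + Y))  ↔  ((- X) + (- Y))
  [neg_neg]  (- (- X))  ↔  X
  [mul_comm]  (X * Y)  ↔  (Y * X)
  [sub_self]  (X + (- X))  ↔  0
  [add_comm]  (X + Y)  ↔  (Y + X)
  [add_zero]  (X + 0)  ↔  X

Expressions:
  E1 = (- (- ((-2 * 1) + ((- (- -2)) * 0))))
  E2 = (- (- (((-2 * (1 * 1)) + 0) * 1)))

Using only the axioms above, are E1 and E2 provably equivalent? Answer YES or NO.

YES

(1) (- (- -2))  =[neg_neg →]=  -2    ⊢ (- (- ((-2 * 1) + (-2 * 0))))
(2) ((-2 * 1) + (-2 * 0))  =[distrib →]=  (-2 * (1 + 0))    ⊢ (- (- (-2 * (1 + 0))))
(3) (- (- (-2 * (1 + 0))))  =[neg_neg →]=  (-2 * (1 + 0))
(4) (1 + 0)  =[add_zero →]=  1    ⊢ (-2 * 1)
(5) -2  =[mul_one ←]=  (-2 * 1)    ⊢ ((-2 * 1) * 1)
(6) (-2 * 1)  =[add_zero ←]=  ((-2 * 1) + 0)    ⊢ (((-2 * 1) + 0) * 1)
(7) 1  =[mul_one ←]=  (1 * 1)    ⊢ (((-2 * (1 * 1)) + 0) * 1)
(8) (((-2 * (1 * 1)) + 0) * 1)  =[neg_neg ←]=  (- (- (((-2 * (1 * 1)) + 0) * 1)))    ⊢ E2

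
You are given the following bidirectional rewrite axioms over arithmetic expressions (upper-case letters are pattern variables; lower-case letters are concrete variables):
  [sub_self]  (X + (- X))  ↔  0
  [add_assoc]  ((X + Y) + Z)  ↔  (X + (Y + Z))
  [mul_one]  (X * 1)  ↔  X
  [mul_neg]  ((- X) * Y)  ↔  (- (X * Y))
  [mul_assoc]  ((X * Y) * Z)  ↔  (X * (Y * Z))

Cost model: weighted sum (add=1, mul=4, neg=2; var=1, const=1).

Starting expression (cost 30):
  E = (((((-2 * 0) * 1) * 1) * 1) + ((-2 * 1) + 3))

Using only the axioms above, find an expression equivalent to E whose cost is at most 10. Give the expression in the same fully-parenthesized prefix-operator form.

((-2 * 0) + (-2 + 3))   [cost 10]

1. [mul_one →] ((((-2 * 0) * 1) * 1) * 1)  →  (((-2 * 0) * 1) * 1);  E = ((((-2 * 0) * 1) * 1) + ((-2 * 1) + 3))
2. [mul_one →] (-2 * 1)  →  -2;  E = ((((-2 * 0) * 1) * 1) + (-2 + 3))
3. [mul_one →] (((-2 * 0) * 1) * 1)  →  ((-2 * 0) * 1);  E = (((-2 * 0) * 1) + (-2 + 3))
4. [mul_one →] ((-2 * 0) * 1)  →  (-2 * 0);  cost 10 ≤ 10, done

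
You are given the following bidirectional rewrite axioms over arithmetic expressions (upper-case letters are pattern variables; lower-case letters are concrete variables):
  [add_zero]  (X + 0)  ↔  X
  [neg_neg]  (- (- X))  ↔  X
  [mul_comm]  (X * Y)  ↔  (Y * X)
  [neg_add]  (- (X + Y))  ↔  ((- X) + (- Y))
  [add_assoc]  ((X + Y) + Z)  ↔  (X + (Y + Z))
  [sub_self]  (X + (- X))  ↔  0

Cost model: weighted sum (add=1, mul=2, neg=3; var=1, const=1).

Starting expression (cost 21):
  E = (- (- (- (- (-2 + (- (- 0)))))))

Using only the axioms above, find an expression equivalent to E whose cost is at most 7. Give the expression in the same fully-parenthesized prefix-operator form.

(- (- -2))   [cost 7]

step 1: neg_neg (→) rewrites (- (- 0)) into 0, now (- (- (- (- (-2 + 0)))))
step 2: add_zero (→) rewrites (-2 + 0) into -2, now (- (- (- (- -2))))
step 3: neg_neg (→) rewrites (- (- (- -2))) into (- -2), reaching cost 7 (bound 7)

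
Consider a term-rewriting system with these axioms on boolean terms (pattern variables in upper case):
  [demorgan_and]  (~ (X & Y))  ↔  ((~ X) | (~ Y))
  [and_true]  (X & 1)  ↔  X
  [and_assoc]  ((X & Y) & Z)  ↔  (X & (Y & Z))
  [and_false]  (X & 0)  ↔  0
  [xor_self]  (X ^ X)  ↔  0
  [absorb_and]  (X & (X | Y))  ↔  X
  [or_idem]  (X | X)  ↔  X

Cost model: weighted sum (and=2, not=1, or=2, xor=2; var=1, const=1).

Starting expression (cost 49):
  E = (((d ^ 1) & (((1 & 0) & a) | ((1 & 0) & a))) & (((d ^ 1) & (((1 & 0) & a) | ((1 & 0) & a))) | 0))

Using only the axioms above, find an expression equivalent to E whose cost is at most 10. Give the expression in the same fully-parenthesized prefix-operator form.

(1) (((d ^ 1) & (((1 & 0) & a) | ((1 & 0) & a))) & (((d ^ 1) & (((1 & 0) & a) | ((1 & 0) & a))) | 0))  =[absorb_and →]=  ((d ^ 1) & (((1 & 0) & a) | ((1 & 0) & a)))
(2) (((1 & 0) & a) | ((1 & 0) & a))  =[or_idem →]=  ((1 & 0) & a)    ⊢ ((d ^ 1) & ((1 & 0) & a))
(3) (1 & 0)  =[and_false →]=  0    ⊢ cost 10, within 10

((d ^ 1) & (0 & a))   [cost 10]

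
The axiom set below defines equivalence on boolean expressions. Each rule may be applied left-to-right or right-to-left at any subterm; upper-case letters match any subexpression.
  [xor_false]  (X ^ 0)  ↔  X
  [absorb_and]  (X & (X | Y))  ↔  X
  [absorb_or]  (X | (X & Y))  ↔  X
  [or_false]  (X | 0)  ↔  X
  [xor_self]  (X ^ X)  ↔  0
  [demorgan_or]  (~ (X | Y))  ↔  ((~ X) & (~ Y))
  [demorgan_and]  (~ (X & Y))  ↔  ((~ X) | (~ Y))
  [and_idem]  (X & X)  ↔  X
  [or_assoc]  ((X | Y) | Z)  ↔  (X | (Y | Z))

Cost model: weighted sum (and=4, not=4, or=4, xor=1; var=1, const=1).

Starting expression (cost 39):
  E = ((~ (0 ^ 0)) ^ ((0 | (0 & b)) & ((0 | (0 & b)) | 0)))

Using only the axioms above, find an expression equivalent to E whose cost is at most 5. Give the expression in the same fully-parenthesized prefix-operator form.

(~ 0)   [cost 5]

step 1: absorb_and (→) rewrites ((0 | (0 & b)) & ((0 | (0 & b)) | 0)) into (0 | (0 & b)), now ((~ (0 ^ 0)) ^ (0 | (0 & b)))
step 2: xor_false (→) rewrites (0 ^ 0) into 0, now ((~ 0) ^ (0 | (0 & b)))
step 3: absorb_or (→) rewrites (0 | (0 & b)) into 0, now ((~ 0) ^ 0)
step 4: xor_false (→) rewrites ((~ 0) ^ 0) into (~ 0), reaching cost 5 (bound 5)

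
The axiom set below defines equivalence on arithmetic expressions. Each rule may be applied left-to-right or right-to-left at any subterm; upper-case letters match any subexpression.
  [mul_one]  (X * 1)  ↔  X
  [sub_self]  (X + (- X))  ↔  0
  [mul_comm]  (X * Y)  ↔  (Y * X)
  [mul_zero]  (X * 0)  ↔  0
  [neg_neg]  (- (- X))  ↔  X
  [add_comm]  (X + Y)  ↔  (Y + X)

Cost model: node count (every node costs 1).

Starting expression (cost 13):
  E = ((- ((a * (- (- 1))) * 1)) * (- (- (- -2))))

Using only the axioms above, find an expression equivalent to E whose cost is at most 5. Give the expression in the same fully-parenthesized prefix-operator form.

(1) (- (- 1))  =[neg_neg →]=  1    ⊢ ((- ((a * 1) * 1)) * (- (- (- -2))))
(2) (- (- (- -2)))  =[neg_neg →]=  (- -2)    ⊢ ((- ((a * 1) * 1)) * (- -2))
(3) (a * 1)  =[mul_one →]=  a    ⊢ ((- (a * 1)) * (- -2))
(4) (a * 1)  =[mul_one →]=  a    ⊢ cost 5, within 5

((- a) * (- -2))   [cost 5]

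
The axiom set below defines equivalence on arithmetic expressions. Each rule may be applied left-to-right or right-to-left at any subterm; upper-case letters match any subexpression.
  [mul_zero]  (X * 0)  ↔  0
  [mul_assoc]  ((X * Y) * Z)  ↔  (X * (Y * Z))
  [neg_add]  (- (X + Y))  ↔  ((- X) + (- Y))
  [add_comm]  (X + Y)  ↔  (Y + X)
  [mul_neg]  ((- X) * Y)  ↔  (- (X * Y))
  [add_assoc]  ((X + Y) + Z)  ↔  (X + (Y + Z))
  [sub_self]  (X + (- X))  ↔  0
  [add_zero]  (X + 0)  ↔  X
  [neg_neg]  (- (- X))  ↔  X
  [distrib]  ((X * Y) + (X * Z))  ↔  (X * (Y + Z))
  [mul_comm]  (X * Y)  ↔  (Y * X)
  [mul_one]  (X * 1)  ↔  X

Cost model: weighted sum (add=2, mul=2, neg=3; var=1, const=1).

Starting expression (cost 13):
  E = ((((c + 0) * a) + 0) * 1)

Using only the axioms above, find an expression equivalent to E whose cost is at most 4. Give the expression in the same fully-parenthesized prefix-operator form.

(c * a)   [cost 4]

1. [add_zero →] (((c + 0) * a) + 0)  →  ((c + 0) * a);  E = (((c + 0) * a) * 1)
2. [add_zero →] (c + 0)  →  c;  E = ((c * a) * 1)
3. [mul_one →] ((c * a) * 1)  →  (c * a);  cost 4 ≤ 4, done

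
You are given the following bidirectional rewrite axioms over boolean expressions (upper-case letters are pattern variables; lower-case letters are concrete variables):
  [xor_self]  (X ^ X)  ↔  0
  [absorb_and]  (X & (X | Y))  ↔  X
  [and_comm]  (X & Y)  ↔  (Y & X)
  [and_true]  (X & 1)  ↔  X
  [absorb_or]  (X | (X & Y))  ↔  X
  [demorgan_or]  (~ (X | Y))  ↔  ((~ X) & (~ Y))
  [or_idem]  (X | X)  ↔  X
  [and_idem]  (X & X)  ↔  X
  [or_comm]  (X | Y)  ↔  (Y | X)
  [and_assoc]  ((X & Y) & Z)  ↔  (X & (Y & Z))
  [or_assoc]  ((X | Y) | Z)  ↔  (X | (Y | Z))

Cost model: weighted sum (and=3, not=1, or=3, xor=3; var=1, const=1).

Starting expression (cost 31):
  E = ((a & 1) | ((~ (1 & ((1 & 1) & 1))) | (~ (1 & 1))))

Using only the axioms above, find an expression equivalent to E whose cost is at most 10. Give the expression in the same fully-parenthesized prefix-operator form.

step 1: and_true (→) rewrites (1 & 1) into 1, now ((a & 1) | ((~ (1 & (1 & 1))) | (~ (1 & 1))))
step 2: and_idem (→) rewrites (1 & 1) into 1, now ((a & 1) | ((~ (1 & 1)) | (~ (1 & 1))))
step 3: or_idem (→) rewrites ((~ (1 & 1)) | (~ (1 & 1))) into (~ (1 & 1)), now ((a & 1) | (~ (1 & 1)))
step 4: and_idem (→) rewrites (1 & 1) into 1, reaching cost 10 (bound 10)

((a & 1) | (~ 1))   [cost 10]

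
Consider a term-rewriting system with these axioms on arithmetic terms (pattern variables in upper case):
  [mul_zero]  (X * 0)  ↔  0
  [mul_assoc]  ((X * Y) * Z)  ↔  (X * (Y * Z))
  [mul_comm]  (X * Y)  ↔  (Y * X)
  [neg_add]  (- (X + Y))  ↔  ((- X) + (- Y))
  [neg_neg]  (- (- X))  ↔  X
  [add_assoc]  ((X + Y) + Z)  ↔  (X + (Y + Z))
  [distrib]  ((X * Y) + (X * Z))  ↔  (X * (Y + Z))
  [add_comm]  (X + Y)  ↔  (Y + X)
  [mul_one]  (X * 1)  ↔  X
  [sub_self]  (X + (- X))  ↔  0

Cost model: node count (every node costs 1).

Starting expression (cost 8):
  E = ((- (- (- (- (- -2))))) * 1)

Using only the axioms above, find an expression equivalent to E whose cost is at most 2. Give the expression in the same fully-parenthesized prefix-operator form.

1. [neg_neg →] (- (- -2))  →  -2;  E = ((- (- (- -2))) * 1)
2. [mul_one →] ((- (- (- -2))) * 1)  →  (- (- (- -2)))
3. [neg_neg →] (- (- (- -2)))  →  (- -2);  cost 2 ≤ 2, done

(- -2)   [cost 2]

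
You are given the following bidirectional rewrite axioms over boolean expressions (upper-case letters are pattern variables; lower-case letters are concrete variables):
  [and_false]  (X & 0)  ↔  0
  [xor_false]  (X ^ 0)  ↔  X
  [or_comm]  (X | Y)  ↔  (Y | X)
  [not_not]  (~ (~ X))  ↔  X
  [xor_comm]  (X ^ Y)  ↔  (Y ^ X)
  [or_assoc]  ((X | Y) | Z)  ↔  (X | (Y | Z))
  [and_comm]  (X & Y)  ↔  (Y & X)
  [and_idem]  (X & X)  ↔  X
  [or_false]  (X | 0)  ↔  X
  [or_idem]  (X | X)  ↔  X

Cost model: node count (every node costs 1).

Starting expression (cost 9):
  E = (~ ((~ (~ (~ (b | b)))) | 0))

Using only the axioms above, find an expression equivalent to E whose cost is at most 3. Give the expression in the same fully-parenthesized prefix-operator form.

(1) (~ (~ (b | b)))  =[not_not →]=  (b | b)    ⊢ (~ ((~ (b | b)) | 0))
(2) ((~ (b | b)) | 0)  =[or_false →]=  (~ (b | b))    ⊢ (~ (~ (b | b)))
(3) (~ (~ (b | b)))  =[not_not →]=  (b | b)    ⊢ cost 3, within 3

(b | b)   [cost 3]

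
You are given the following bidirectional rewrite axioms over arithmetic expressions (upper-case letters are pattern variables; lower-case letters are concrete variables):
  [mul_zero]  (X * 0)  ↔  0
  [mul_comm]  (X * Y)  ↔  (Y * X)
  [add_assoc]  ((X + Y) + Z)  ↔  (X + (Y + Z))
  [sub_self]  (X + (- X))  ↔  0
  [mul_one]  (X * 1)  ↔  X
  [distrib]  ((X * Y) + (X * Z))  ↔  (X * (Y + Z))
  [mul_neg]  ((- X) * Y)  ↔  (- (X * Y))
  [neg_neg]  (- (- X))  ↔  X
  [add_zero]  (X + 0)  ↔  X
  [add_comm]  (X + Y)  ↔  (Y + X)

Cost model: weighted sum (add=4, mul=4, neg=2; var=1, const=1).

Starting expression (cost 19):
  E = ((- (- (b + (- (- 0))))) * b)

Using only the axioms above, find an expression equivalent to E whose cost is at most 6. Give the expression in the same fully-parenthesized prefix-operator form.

(b * b)   [cost 6]

1. [neg_neg →] (- (- 0))  →  0;  E = ((- (- (b + 0))) * b)
2. [add_zero →] (b + 0)  →  b;  E = ((- (- b)) * b)
3. [neg_neg →] (- (- b))  →  b;  cost 6 ≤ 6, done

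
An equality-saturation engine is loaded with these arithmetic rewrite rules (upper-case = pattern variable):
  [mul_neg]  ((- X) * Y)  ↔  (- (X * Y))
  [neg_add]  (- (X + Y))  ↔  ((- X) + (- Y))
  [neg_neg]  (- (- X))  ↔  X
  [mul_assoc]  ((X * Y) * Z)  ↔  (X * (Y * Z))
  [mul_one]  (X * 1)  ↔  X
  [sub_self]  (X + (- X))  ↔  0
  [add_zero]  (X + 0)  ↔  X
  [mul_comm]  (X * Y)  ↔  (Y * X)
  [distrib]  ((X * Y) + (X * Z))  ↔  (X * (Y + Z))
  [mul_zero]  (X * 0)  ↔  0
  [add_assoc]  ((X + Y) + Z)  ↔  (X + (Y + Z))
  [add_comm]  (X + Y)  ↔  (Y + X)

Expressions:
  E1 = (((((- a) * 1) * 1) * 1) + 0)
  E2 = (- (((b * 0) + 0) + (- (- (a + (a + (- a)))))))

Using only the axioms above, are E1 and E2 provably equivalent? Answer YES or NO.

YES

1. [mul_one →] ((((- a) * 1) * 1) * 1)  →  (((- a) * 1) * 1);  E1 = ((((- a) * 1) * 1) + 0)
2. [mul_neg →] ((- a) * 1)  →  (- (a * 1));  E1 = (((- (a * 1)) * 1) + 0)
3. [mul_one →] (a * 1)  →  a;  E1 = (((- a) * 1) + 0)
4. [add_zero →] (((- a) * 1) + 0)  →  ((- a) * 1)
5. [mul_one →] ((- a) * 1)  →  (- a)
6. [add_zero ←] a  →  (a + 0);  E1 = (- (a + 0))
7. [add_zero ←] 0  →  (0 + 0);  E1 = (- (a + (0 + 0)))
8. [neg_neg ←] a  →  (- (- a));  E1 = (- ((- (- a)) + (0 + 0)))
9. [add_zero ←] a  →  (a + 0);  E1 = (- ((- (- (a + 0))) + (0 + 0)))
10. [add_comm →] ((- (- (a + 0))) + (0 + 0))  →  ((0 + 0) + (- (- (a + 0))));  E1 = (- ((0 + 0) + (- (- (a + 0)))))
11. [mul_zero ←] 0  →  (b * 0);  E1 = (- (((b * 0) + 0) + (- (- (a + 0)))))
12. [sub_self ←] 0  →  (a + (- a));  this is E2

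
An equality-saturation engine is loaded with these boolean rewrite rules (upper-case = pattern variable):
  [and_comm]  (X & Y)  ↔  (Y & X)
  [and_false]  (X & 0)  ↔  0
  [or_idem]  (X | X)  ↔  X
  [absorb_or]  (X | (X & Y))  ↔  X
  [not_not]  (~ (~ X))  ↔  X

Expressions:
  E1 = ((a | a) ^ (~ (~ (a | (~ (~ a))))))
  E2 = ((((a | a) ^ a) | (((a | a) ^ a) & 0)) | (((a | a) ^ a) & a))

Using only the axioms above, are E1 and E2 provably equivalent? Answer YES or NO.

YES

step 1: not_not (→) rewrites (~ (~ a)) into a, now ((a | a) ^ (~ (~ (a | a))))
step 2: or_idem (→) rewrites (a | a) into a, now (a ^ (~ (~ (a | a))))
step 3: not_not (→) rewrites (~ (~ (a | a))) into (a | a), now (a ^ (a | a))
step 4: or_idem (→) rewrites (a | a) into a, now (a ^ a)
step 5: absorb_or (←) rewrites (a ^ a) into ((a ^ a) | ((a ^ a) & a))
step 6: or_idem (←) rewrites a into (a | a), now (((a | a) ^ a) | ((a ^ a) & a))
step 7: or_idem (←) rewrites a into (a | a), now (((a | a) ^ a) | (((a | a) ^ a) & a))
step 8: absorb_or (←) rewrites ((a | a) ^ a) into (((a | a) ^ a) | (((a | a) ^ a) & 0)), which is E2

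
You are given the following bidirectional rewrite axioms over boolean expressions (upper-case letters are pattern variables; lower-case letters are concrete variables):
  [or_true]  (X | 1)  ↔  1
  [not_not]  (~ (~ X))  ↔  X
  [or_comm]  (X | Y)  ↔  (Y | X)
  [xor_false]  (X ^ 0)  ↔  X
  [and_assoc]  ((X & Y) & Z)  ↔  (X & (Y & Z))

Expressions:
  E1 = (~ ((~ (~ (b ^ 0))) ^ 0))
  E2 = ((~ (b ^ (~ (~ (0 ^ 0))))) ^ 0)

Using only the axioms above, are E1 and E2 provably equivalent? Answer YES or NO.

1. [xor_false →] (b ^ 0)  →  b;  E1 = (~ ((~ (~ b)) ^ 0))
2. [xor_false →] ((~ (~ b)) ^ 0)  →  (~ (~ b));  E1 = (~ (~ (~ b)))
3. [not_not →] (~ (~ b))  →  b;  E1 = (~ b)
4. [xor_false ←] b  →  (b ^ 0);  E1 = (~ (b ^ 0))
5. [xor_false ←] 0  →  (0 ^ 0);  E1 = (~ (b ^ (0 ^ 0)))
6. [xor_false ←] (~ (b ^ (0 ^ 0)))  →  ((~ (b ^ (0 ^ 0))) ^ 0)
7. [not_not ←] (0 ^ 0)  →  (~ (~ (0 ^ 0)));  this is E2

YES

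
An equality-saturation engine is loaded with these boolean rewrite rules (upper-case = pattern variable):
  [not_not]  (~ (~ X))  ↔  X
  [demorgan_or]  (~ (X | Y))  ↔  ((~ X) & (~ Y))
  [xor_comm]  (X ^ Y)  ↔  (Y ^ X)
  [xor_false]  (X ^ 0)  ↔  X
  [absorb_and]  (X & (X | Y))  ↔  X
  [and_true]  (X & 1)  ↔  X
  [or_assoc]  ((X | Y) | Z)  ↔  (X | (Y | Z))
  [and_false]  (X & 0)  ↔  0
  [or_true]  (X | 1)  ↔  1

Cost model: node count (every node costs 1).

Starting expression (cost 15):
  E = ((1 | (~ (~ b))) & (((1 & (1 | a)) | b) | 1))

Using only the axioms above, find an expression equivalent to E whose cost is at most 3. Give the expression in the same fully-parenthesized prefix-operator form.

(1 | b)   [cost 3]

step 1: not_not (→) rewrites (~ (~ b)) into b, now ((1 | b) & (((1 & (1 | a)) | b) | 1))
step 2: absorb_and (→) rewrites (1 & (1 | a)) into 1, now ((1 | b) & ((1 | b) | 1))
step 3: absorb_and (→) rewrites ((1 | b) & ((1 | b) | 1)) into (1 | b), reaching cost 3 (bound 3)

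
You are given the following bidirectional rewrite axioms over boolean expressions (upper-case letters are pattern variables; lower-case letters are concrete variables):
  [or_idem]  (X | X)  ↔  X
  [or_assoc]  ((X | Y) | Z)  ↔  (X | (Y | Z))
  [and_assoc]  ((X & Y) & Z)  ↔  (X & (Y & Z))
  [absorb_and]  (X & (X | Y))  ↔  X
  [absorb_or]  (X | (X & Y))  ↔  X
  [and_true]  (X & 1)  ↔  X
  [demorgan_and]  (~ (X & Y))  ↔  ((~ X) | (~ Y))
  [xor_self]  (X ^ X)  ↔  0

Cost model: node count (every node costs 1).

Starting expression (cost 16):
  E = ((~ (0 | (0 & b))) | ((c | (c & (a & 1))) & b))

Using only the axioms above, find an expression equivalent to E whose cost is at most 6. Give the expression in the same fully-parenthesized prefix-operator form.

step 1: and_true (→) rewrites (a & 1) into a, now ((~ (0 | (0 & b))) | ((c | (c & a)) & b))
step 2: absorb_or (→) rewrites (0 | (0 & b)) into 0, now ((~ 0) | ((c | (c & a)) & b))
step 3: absorb_or (→) rewrites (c | (c & a)) into c, reaching cost 6 (bound 6)

((~ 0) | (c & b))   [cost 6]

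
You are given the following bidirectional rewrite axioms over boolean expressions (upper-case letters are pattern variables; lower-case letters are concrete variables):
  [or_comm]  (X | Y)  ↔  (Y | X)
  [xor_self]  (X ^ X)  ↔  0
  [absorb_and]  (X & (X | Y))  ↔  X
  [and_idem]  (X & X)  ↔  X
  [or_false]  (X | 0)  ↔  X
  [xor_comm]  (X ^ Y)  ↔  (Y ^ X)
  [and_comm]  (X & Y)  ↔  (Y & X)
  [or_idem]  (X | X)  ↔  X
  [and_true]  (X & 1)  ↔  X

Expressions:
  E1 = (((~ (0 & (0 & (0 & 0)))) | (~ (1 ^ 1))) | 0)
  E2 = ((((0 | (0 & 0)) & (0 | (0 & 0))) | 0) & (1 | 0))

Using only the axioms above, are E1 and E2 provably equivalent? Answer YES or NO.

The axioms are sound identities: if E1 ↔* E2 then E1 and E2 evaluate identically under any assignment.
Under the empty assignment (no variables occur): E1 evaluates to 1, E2 to 0. Distinct ⇒ no rewrite sequence connects them.

NO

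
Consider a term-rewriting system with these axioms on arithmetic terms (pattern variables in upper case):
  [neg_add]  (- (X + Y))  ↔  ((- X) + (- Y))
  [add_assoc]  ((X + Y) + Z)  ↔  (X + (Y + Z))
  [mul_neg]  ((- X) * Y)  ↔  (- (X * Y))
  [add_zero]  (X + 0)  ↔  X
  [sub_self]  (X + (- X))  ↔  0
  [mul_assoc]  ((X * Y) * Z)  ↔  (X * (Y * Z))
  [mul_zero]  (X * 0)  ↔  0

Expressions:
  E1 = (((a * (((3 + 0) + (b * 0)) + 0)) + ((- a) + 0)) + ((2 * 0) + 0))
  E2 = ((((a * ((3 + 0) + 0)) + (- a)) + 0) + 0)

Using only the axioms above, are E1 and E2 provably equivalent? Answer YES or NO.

YES

(1) (((3 + 0) + (b * 0)) + 0)  =[add_zero →]=  ((3 + 0) + (b * 0))    ⊢ (((a * ((3 + 0) + (b * 0))) + ((- a) + 0)) + ((2 * 0) + 0))
(2) ((2 * 0) + 0)  =[add_zero →]=  (2 * 0)    ⊢ (((a * ((3 + 0) + (b * 0))) + ((- a) + 0)) + (2 * 0))
(3) (b * 0)  =[mul_zero →]=  0    ⊢ (((a * ((3 + 0) + 0)) + ((- a) + 0)) + (2 * 0))
(4) (2 * 0)  =[mul_zero →]=  0    ⊢ (((a * ((3 + 0) + 0)) + ((- a) + 0)) + 0)
(5) ((3 + 0) + 0)  =[add_zero →]=  (3 + 0)    ⊢ (((a * (3 + 0)) + ((- a) + 0)) + 0)
(6) (((a * (3 + 0)) + ((- a) + 0)) + 0)  =[add_assoc →]=  ((a * (3 + 0)) + (((- a) + 0) + 0))
(7) ((- a) + 0)  =[add_zero →]=  (- a)    ⊢ ((a * (3 + 0)) + ((- a) + 0))
(8) (3 + 0)  =[add_zero →]=  3    ⊢ ((a * 3) + ((- a) + 0))
(9) ((- a) + 0)  =[add_zero →]=  (- a)    ⊢ ((a * 3) + (- a))
(10) ((a * 3) + (- a))  =[add_zero ←]=  (((a * 3) + (- a)) + 0)
(11) 3  =[add_zero ←]=  (3 + 0)    ⊢ (((a * (3 + 0)) + (- a)) + 0)
(12) ((a * (3 + 0)) + (- a))  =[add_zero ←]=  (((a * (3 + 0)) + (- a)) + 0)    ⊢ ((((a * (3 + 0)) + (- a)) + 0) + 0)
(13) (3 + 0)  =[add_zero ←]=  ((3 + 0) + 0)    ⊢ E2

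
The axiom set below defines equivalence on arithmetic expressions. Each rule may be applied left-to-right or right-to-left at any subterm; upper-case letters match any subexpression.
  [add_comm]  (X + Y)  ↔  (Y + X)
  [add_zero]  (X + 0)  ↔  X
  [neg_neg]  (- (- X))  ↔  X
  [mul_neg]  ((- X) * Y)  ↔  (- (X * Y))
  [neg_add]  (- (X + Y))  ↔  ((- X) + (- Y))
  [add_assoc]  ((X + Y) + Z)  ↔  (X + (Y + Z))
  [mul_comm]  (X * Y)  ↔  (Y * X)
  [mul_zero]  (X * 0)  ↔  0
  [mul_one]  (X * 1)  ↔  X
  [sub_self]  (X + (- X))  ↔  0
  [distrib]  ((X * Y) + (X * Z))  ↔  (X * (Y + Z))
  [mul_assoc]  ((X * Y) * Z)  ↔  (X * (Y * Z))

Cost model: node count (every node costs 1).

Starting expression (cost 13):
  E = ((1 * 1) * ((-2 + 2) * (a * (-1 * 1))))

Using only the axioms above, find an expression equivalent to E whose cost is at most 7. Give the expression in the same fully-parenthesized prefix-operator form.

(1) (-1 * 1)  =[mul_one →]=  -1    ⊢ ((1 * 1) * ((-2 + 2) * (a * -1)))
(2) (1 * 1)  =[mul_one →]=  1    ⊢ (1 * ((-2 + 2) * (a * -1)))
(3) (1 * ((-2 + 2) * (a * -1)))  =[mul_comm →]=  (((-2 + 2) * (a * -1)) * 1)
(4) (((-2 + 2) * (a * -1)) * 1)  =[mul_one →]=  ((-2 + 2) * (a * -1))    ⊢ cost 7, within 7

((-2 + 2) * (a * -1))   [cost 7]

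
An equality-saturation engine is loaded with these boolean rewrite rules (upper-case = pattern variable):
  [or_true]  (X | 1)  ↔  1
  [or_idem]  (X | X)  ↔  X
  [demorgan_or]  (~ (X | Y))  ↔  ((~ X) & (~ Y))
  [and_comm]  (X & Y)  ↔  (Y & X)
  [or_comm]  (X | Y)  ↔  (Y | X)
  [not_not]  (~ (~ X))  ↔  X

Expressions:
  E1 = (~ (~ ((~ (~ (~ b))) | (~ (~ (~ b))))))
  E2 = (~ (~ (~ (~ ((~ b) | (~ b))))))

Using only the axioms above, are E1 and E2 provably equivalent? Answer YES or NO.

YES

1. [not_not →] (~ (~ ((~ (~ (~ b))) | (~ (~ (~ b))))))  →  ((~ (~ (~ b))) | (~ (~ (~ b))))
2. [or_idem →] ((~ (~ (~ b))) | (~ (~ (~ b))))  →  (~ (~ (~ b)))
3. [not_not ←] b  →  (~ (~ b));  E1 = (~ (~ (~ (~ (~ b)))))
4. [or_idem ←] (~ b)  →  ((~ b) | (~ b));  this is E2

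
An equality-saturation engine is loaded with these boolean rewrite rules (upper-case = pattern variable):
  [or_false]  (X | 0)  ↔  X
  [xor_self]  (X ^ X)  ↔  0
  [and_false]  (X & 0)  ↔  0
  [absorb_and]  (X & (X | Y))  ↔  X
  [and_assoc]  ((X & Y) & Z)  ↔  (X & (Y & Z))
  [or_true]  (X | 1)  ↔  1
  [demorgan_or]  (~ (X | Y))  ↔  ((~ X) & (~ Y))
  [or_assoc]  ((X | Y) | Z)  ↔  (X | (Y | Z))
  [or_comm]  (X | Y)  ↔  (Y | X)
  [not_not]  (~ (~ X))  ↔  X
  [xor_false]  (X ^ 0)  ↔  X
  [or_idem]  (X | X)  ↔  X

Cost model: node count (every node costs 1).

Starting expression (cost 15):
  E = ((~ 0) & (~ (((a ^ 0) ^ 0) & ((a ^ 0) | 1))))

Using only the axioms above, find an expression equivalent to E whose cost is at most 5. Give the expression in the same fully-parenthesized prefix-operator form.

step 1: xor_false (→) rewrites (a ^ 0) into a, now ((~ 0) & (~ ((a ^ 0) & ((a ^ 0) | 1))))
step 2: absorb_and (→) rewrites ((a ^ 0) & ((a ^ 0) | 1)) into (a ^ 0), now ((~ 0) & (~ (a ^ 0)))
step 3: xor_false (→) rewrites (a ^ 0) into a, reaching cost 5 (bound 5)

((~ 0) & (~ a))   [cost 5]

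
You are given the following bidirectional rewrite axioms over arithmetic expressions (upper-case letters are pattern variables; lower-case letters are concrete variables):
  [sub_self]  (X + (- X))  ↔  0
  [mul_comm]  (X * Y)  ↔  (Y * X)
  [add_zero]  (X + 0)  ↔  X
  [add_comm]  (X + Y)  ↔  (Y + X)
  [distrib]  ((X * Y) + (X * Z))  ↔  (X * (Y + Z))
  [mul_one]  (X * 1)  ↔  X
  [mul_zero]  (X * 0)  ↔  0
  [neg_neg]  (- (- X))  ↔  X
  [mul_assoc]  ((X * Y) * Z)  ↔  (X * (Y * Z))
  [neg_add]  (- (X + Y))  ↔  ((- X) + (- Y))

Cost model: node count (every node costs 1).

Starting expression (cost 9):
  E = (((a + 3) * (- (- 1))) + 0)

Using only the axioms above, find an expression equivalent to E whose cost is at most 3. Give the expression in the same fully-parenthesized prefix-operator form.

1. [add_zero →] (((a + 3) * (- (- 1))) + 0)  →  ((a + 3) * (- (- 1)))
2. [neg_neg →] (- (- 1))  →  1;  E = ((a + 3) * 1)
3. [mul_one →] ((a + 3) * 1)  →  (a + 3);  cost 3 ≤ 3, done

(a + 3)   [cost 3]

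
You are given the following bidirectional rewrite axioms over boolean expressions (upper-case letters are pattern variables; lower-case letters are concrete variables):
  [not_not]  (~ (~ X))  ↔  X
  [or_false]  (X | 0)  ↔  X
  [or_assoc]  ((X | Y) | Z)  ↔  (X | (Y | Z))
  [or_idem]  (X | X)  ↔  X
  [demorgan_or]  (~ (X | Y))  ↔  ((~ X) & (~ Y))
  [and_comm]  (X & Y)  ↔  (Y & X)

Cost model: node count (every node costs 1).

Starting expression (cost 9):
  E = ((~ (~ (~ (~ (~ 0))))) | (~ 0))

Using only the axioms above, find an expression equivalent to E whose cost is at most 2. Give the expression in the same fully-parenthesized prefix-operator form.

1. [not_not →] (~ (~ (~ (~ (~ 0)))))  →  (~ (~ (~ 0)));  E = ((~ (~ (~ 0))) | (~ 0))
2. [not_not →] (~ (~ 0))  →  0;  E = ((~ 0) | (~ 0))
3. [or_idem →] ((~ 0) | (~ 0))  →  (~ 0);  cost 2 ≤ 2, done

(~ 0)   [cost 2]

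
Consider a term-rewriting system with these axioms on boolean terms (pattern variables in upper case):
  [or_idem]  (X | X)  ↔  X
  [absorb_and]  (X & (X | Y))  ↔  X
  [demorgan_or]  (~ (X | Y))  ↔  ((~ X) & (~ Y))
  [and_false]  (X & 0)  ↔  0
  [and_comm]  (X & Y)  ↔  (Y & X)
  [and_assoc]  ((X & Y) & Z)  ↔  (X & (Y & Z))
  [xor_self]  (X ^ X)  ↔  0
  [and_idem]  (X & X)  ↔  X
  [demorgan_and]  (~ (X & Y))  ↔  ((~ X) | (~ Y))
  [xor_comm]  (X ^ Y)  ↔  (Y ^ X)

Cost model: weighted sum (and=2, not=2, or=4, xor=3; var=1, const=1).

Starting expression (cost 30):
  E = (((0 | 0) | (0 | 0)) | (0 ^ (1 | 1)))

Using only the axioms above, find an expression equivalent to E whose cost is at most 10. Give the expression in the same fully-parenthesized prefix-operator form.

(0 | (0 ^ 1))   [cost 10]

step 1: or_idem (→) rewrites ((0 | 0) | (0 | 0)) into (0 | 0), now ((0 | 0) | (0 ^ (1 | 1)))
step 2: or_idem (→) rewrites (0 | 0) into 0, now (0 | (0 ^ (1 | 1)))
step 3: or_idem (→) rewrites (1 | 1) into 1, reaching cost 10 (bound 10)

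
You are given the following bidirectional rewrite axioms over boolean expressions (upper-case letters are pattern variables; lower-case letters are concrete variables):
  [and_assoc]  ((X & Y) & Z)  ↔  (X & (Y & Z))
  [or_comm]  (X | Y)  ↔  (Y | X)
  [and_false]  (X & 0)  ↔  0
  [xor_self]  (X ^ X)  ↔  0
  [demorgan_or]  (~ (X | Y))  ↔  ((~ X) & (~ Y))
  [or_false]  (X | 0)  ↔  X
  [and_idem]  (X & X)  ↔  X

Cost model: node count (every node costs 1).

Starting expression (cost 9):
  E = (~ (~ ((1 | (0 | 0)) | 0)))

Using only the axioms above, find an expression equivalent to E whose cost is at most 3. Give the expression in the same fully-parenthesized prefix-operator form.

(~ (~ 1))   [cost 3]

(1) (0 | 0)  =[or_false →]=  0    ⊢ (~ (~ ((1 | 0) | 0)))
(2) ((1 | 0) | 0)  =[or_false →]=  (1 | 0)    ⊢ (~ (~ (1 | 0)))
(3) (1 | 0)  =[or_false →]=  1    ⊢ cost 3, within 3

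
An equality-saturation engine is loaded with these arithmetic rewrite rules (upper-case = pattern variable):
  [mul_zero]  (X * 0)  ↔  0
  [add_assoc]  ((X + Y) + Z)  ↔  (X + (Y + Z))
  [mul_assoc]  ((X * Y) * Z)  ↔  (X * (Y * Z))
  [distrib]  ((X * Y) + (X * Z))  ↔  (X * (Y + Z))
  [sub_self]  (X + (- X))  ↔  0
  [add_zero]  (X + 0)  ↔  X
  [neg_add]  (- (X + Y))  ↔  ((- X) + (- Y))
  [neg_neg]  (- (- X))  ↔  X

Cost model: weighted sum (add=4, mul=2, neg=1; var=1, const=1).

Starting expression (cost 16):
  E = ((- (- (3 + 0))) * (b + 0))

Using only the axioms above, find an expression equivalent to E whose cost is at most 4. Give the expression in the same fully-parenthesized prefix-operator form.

step 1: add_zero (→) rewrites (3 + 0) into 3, now ((- (- 3)) * (b + 0))
step 2: neg_neg (→) rewrites (- (- 3)) into 3, now (3 * (b + 0))
step 3: add_zero (→) rewrites (b + 0) into b, reaching cost 4 (bound 4)

(3 * b)   [cost 4]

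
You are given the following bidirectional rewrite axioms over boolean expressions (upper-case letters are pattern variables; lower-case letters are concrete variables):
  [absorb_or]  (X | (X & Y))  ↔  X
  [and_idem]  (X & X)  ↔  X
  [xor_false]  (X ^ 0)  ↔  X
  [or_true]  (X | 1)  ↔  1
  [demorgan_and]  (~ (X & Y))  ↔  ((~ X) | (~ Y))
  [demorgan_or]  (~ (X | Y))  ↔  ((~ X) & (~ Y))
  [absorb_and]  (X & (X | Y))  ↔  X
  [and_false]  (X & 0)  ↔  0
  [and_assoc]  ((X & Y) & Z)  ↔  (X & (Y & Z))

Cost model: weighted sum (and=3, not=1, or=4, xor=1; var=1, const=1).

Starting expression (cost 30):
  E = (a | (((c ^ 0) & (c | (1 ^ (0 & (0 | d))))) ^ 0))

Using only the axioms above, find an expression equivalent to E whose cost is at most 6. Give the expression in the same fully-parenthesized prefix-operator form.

(a | c)   [cost 6]

step 1: absorb_and (→) rewrites (0 & (0 | d)) into 0, now (a | (((c ^ 0) & (c | (1 ^ 0))) ^ 0))
step 2: xor_false (→) rewrites (1 ^ 0) into 1, now (a | (((c ^ 0) & (c | 1)) ^ 0))
step 3: xor_false (→) rewrites (c ^ 0) into c, now (a | ((c & (c | 1)) ^ 0))
step 4: xor_false (→) rewrites ((c & (c | 1)) ^ 0) into (c & (c | 1)), now (a | (c & (c | 1)))
step 5: absorb_and (→) rewrites (c & (c | 1)) into c, reaching cost 6 (bound 6)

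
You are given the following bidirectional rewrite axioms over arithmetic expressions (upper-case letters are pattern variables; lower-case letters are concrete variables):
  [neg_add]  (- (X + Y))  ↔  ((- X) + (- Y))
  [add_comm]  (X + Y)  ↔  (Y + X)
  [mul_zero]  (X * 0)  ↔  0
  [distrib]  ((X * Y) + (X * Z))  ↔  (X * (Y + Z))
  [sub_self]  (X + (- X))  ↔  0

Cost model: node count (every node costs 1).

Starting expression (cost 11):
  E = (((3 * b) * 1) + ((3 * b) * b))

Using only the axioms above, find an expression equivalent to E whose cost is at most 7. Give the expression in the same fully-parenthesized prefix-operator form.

((3 * b) * (b + 1))   [cost 7]

(1) (((3 * b) * 1) + ((3 * b) * b))  =[add_comm →]=  (((3 * b) * b) + ((3 * b) * 1))
(2) (((3 * b) * b) + ((3 * b) * 1))  =[distrib →]=  ((3 * b) * (b + 1))    ⊢ cost 7, within 7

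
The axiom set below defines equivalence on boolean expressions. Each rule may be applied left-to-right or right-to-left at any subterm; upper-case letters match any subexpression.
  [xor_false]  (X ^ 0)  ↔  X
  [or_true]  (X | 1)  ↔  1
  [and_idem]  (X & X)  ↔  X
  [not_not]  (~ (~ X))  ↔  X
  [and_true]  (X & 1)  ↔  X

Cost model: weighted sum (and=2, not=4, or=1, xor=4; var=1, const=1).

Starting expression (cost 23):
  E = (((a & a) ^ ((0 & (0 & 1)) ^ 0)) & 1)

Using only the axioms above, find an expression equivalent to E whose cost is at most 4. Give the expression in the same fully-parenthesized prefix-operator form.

(a & a)   [cost 4]

step 1: xor_false (→) rewrites ((0 & (0 & 1)) ^ 0) into (0 & (0 & 1)), now (((a & a) ^ (0 & (0 & 1))) & 1)
step 2: and_true (→) rewrites (((a & a) ^ (0 & (0 & 1))) & 1) into ((a & a) ^ (0 & (0 & 1)))
step 3: and_true (→) rewrites (0 & 1) into 0, now ((a & a) ^ (0 & 0))
step 4: and_idem (→) rewrites (0 & 0) into 0, now ((a & a) ^ 0)
step 5: xor_false (→) rewrites ((a & a) ^ 0) into (a & a), reaching cost 4 (bound 4)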